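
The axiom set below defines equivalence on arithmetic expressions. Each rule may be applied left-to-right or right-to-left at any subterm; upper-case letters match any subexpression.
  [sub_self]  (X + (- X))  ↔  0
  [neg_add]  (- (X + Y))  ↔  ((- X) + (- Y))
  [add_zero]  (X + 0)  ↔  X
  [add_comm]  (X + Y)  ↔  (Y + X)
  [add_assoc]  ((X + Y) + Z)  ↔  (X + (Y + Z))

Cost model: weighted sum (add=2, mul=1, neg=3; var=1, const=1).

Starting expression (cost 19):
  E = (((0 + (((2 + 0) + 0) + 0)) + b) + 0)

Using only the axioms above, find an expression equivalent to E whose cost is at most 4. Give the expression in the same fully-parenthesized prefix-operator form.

(2 + b)   [cost 4]

step 1: add_zero (→) rewrites ((2 + 0) + 0) into (2 + 0), now (((0 + ((2 + 0) + 0)) + b) + 0)
step 2: add_assoc (→) rewrites (((0 + ((2 + 0) + 0)) + b) + 0) into ((0 + ((2 + 0) + 0)) + (b + 0))
step 3: add_zero (→) rewrites (2 + 0) into 2, now ((0 + (2 + 0)) + (b + 0))
step 4: add_zero (→) rewrites (2 + 0) into 2, now ((0 + 2) + (b + 0))
step 5: add_zero (→) rewrites (b + 0) into b, now ((0 + 2) + b)
step 6: add_assoc (→) rewrites ((0 + 2) + b) into (0 + (2 + b))
step 7: add_comm (→) rewrites (0 + (2 + b)) into ((2 + b) + 0)
step 8: add_zero (→) rewrites ((2 + b) + 0) into (2 + b), reaching cost 4 (bound 4)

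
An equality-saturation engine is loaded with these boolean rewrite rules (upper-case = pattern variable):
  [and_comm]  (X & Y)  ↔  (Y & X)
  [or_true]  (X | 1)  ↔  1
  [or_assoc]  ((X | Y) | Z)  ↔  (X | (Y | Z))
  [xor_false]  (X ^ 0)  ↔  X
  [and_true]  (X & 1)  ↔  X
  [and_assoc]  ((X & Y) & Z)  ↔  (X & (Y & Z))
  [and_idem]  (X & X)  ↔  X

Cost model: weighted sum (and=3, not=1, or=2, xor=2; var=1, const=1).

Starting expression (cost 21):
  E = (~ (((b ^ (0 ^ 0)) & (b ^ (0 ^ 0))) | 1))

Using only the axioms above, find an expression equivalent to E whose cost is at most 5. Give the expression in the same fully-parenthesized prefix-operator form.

(~ (b | 1))   [cost 5]

step 1: and_idem (→) rewrites ((b ^ (0 ^ 0)) & (b ^ (0 ^ 0))) into (b ^ (0 ^ 0)), now (~ ((b ^ (0 ^ 0)) | 1))
step 2: xor_false (→) rewrites (0 ^ 0) into 0, now (~ ((b ^ 0) | 1))
step 3: xor_false (→) rewrites (b ^ 0) into b, reaching cost 5 (bound 5)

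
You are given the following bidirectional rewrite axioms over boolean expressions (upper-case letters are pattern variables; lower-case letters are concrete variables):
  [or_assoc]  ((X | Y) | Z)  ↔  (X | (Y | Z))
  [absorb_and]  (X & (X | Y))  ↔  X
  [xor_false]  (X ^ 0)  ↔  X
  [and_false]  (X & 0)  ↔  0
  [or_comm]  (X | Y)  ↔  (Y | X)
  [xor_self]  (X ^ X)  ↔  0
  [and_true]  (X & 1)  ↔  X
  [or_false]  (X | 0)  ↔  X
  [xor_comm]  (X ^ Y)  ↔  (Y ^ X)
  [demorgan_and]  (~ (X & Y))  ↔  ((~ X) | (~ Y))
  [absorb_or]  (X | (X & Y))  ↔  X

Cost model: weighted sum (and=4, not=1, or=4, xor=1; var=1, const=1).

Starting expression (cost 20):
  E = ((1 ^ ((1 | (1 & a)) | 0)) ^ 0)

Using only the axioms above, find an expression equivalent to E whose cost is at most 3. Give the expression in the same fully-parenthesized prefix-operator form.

step 1: or_false (→) rewrites ((1 | (1 & a)) | 0) into (1 | (1 & a)), now ((1 ^ (1 | (1 & a))) ^ 0)
step 2: absorb_or (→) rewrites (1 | (1 & a)) into 1, now ((1 ^ 1) ^ 0)
step 3: xor_false (→) rewrites ((1 ^ 1) ^ 0) into (1 ^ 1), reaching cost 3 (bound 3)

(1 ^ 1)   [cost 3]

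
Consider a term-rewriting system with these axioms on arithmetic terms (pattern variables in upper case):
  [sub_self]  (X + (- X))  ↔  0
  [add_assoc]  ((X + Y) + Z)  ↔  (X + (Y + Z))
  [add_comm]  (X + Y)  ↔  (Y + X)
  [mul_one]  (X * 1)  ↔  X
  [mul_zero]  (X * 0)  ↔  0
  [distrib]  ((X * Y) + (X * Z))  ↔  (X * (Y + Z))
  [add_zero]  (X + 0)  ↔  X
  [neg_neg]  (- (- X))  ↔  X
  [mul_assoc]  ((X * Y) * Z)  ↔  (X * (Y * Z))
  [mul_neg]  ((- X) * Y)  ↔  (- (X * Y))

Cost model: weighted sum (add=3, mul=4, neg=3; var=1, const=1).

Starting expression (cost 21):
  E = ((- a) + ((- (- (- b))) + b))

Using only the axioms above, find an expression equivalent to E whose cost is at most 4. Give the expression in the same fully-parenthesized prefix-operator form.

(- a)   [cost 4]

1. [neg_neg →] (- (- b))  →  b;  E = ((- a) + ((- b) + b))
2. [add_comm →] ((- b) + b)  →  (b + (- b));  E = ((- a) + (b + (- b)))
3. [sub_self →] (b + (- b))  →  0;  E = ((- a) + 0)
4. [add_zero →] ((- a) + 0)  →  (- a);  cost 4 ≤ 4, done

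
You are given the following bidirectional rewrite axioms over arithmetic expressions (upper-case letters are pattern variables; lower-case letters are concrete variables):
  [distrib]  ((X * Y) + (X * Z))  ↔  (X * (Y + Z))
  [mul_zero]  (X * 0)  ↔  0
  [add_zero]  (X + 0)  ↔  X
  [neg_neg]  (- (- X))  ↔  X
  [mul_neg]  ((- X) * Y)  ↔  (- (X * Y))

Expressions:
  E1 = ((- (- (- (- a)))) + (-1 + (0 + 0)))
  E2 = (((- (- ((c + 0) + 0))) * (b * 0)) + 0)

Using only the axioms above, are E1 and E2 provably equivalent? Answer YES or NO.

All listed rules preserve value, hence provable equivalence implies equal values everywhere; look for a separating assignment.
a=0, b=0, c=0 gives E1 ↦ -1, E2 ↦ 0; values differ ⇒ not provably equivalent.

NO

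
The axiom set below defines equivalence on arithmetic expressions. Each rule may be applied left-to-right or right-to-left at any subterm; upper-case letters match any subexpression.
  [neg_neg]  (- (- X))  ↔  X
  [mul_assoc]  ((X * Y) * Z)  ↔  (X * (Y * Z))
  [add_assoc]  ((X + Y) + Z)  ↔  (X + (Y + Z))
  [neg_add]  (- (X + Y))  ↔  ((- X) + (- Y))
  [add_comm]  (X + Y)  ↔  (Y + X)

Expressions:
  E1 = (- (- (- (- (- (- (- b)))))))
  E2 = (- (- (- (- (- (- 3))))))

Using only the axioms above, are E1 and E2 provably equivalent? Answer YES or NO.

NO

The axioms are sound identities: if E1 ↔* E2 then E1 and E2 evaluate identically under any assignment.
Under b=0: E1 evaluates to 0, E2 to 3. Distinct ⇒ no rewrite sequence connects them.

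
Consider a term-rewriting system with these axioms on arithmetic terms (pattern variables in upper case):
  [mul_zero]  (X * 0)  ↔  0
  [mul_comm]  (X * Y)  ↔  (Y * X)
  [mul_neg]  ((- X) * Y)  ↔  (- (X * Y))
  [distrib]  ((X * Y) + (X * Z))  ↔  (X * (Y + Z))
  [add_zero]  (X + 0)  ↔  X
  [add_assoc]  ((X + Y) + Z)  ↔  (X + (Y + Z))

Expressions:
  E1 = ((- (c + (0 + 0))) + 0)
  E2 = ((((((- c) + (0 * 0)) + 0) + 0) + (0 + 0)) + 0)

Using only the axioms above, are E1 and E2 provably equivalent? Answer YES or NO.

(1) ((- (c + (0 + 0))) + 0)  =[add_zero →]=  (- (c + (0 + 0)))
(2) (0 + 0)  =[add_zero →]=  0    ⊢ (- (c + 0))
(3) (c + 0)  =[add_zero →]=  c    ⊢ (- c)
(4) (- c)  =[add_zero ←]=  ((- c) + 0)
(5) ((- c) + 0)  =[add_zero ←]=  (((- c) + 0) + 0)
(6) ((- c) + 0)  =[add_zero ←]=  (((- c) + 0) + 0)    ⊢ ((((- c) + 0) + 0) + 0)
(7) 0  =[add_zero ←]=  (0 + 0)    ⊢ ((((- c) + 0) + 0) + (0 + 0))
(8) ((- c) + 0)  =[add_zero ←]=  (((- c) + 0) + 0)    ⊢ (((((- c) + 0) + 0) + 0) + (0 + 0))
(9) 0  =[mul_zero ←]=  (0 * 0)    ⊢ (((((- c) + (0 * 0)) + 0) + 0) + (0 + 0))
(10) (((((- c) + (0 * 0)) + 0) + 0) + (0 + 0))  =[add_zero ←]=  ((((((- c) + (0 * 0)) + 0) + 0) + (0 + 0)) + 0)    ⊢ E2

YES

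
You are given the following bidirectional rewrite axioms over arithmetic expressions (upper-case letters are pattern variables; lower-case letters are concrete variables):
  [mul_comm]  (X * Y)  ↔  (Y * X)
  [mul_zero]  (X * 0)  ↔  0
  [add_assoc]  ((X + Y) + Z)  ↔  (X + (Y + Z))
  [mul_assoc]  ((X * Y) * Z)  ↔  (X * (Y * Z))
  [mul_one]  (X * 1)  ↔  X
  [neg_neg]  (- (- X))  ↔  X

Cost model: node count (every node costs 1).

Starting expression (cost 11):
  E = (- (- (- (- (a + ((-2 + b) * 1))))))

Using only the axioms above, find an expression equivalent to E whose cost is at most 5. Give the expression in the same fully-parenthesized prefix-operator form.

step 1: neg_neg (→) rewrites (- (- (- (a + ((-2 + b) * 1))))) into (- (a + ((-2 + b) * 1))), now (- (- (a + ((-2 + b) * 1))))
step 2: mul_one (→) rewrites ((-2 + b) * 1) into (-2 + b), now (- (- (a + (-2 + b))))
step 3: neg_neg (→) rewrites (- (- (a + (-2 + b)))) into (a + (-2 + b)), reaching cost 5 (bound 5)

(a + (-2 + b))   [cost 5]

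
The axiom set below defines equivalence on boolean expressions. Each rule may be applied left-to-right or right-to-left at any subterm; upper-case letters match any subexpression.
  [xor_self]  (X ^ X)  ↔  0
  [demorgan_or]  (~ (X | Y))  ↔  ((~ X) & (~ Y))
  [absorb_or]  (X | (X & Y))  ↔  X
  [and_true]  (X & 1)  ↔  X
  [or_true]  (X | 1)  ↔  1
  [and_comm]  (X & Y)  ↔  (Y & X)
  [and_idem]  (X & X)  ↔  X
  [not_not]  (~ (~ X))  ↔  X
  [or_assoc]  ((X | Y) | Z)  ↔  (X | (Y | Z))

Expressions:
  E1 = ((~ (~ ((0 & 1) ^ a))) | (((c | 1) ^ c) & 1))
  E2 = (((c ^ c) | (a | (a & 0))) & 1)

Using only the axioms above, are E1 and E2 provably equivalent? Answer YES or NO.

NO

All listed rules preserve value, hence provable equivalence implies equal values everywhere; look for a separating assignment.
a=0, c=0 gives E1 ↦ 1, E2 ↦ 0; values differ ⇒ not provably equivalent.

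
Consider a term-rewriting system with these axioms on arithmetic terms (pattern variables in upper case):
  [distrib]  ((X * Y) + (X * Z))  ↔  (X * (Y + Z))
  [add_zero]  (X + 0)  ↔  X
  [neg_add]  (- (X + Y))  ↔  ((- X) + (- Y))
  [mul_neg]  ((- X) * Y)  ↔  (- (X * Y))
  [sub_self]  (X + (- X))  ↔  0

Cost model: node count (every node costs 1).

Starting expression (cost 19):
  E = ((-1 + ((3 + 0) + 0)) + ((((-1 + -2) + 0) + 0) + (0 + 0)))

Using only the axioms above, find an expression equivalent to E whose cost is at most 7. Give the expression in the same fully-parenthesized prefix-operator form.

((-1 + 3) + (-1 + -2))   [cost 7]

1. [add_zero →] (((-1 + -2) + 0) + 0)  →  ((-1 + -2) + 0);  E = ((-1 + ((3 + 0) + 0)) + (((-1 + -2) + 0) + (0 + 0)))
2. [add_zero →] ((3 + 0) + 0)  →  (3 + 0);  E = ((-1 + (3 + 0)) + (((-1 + -2) + 0) + (0 + 0)))
3. [add_zero →] (0 + 0)  →  0;  E = ((-1 + (3 + 0)) + (((-1 + -2) + 0) + 0))
4. [add_zero →] (((-1 + -2) + 0) + 0)  →  ((-1 + -2) + 0);  E = ((-1 + (3 + 0)) + ((-1 + -2) + 0))
5. [add_zero →] ((-1 + -2) + 0)  →  (-1 + -2);  E = ((-1 + (3 + 0)) + (-1 + -2))
6. [add_zero →] (3 + 0)  →  3;  cost 7 ≤ 7, done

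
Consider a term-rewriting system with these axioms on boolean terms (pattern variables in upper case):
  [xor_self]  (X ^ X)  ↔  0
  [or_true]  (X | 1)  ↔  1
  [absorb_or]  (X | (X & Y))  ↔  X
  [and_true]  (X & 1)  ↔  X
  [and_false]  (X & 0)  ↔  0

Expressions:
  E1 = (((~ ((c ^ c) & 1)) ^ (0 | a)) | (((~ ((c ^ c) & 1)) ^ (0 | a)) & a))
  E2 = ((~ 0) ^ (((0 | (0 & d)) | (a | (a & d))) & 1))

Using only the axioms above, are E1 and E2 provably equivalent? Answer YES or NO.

step 1: absorb_or (→) rewrites (((~ ((c ^ c) & 1)) ^ (0 | a)) | (((~ ((c ^ c) & 1)) ^ (0 | a)) & a)) into ((~ ((c ^ c) & 1)) ^ (0 | a))
step 2: and_true (→) rewrites ((c ^ c) & 1) into (c ^ c), now ((~ (c ^ c)) ^ (0 | a))
step 3: xor_self (→) rewrites (c ^ c) into 0, now ((~ 0) ^ (0 | a))
step 4: and_true (←) rewrites (0 | a) into ((0 | a) & 1), now ((~ 0) ^ ((0 | a) & 1))
step 5: absorb_or (←) rewrites a into (a | (a & d)), now ((~ 0) ^ ((0 | (a | (a & d))) & 1))
step 6: absorb_or (←) rewrites 0 into (0 | (0 & d)), which is E2

YES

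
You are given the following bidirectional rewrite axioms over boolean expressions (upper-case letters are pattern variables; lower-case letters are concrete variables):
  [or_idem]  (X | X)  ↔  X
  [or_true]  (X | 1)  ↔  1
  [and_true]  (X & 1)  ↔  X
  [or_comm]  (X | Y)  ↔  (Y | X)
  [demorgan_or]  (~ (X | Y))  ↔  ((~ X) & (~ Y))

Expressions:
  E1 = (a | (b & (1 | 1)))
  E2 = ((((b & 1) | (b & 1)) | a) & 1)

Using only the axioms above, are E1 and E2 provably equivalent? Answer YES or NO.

YES

1. [or_idem →] (1 | 1)  →  1;  E1 = (a | (b & 1))
2. [or_comm →] (a | (b & 1))  →  ((b & 1) | a)
3. [or_idem ←] (b & 1)  →  ((b & 1) | (b & 1));  E1 = (((b & 1) | (b & 1)) | a)
4. [and_true ←] (((b & 1) | (b & 1)) | a)  →  ((((b & 1) | (b & 1)) | a) & 1);  this is E2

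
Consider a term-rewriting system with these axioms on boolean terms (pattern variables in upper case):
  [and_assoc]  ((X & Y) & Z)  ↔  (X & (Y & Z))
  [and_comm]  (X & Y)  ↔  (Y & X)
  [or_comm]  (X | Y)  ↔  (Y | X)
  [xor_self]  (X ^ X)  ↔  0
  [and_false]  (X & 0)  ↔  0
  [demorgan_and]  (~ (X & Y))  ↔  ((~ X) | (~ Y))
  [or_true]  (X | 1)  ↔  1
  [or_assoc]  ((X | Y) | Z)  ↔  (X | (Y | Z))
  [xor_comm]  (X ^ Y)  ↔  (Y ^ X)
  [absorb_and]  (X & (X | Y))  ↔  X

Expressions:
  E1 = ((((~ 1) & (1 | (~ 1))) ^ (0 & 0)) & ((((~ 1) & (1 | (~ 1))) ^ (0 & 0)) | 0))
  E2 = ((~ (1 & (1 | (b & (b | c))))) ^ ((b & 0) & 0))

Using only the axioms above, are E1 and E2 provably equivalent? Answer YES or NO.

(1) ((((~ 1) & (1 | (~ 1))) ^ (0 & 0)) & ((((~ 1) & (1 | (~ 1))) ^ (0 & 0)) | 0))  =[absorb_and →]=  (((~ 1) & (1 | (~ 1))) ^ (0 & 0))
(2) (1 | (~ 1))  =[or_comm →]=  ((~ 1) | 1)    ⊢ (((~ 1) & ((~ 1) | 1)) ^ (0 & 0))
(3) ((~ 1) & ((~ 1) | 1))  =[absorb_and →]=  (~ 1)    ⊢ ((~ 1) ^ (0 & 0))
(4) 1  =[absorb_and ←]=  (1 & (1 | b))    ⊢ ((~ (1 & (1 | b))) ^ (0 & 0))
(5) 0  =[and_false ←]=  (b & 0)    ⊢ ((~ (1 & (1 | b))) ^ ((b & 0) & 0))
(6) b  =[absorb_and ←]=  (b & (b | c))    ⊢ E2

YES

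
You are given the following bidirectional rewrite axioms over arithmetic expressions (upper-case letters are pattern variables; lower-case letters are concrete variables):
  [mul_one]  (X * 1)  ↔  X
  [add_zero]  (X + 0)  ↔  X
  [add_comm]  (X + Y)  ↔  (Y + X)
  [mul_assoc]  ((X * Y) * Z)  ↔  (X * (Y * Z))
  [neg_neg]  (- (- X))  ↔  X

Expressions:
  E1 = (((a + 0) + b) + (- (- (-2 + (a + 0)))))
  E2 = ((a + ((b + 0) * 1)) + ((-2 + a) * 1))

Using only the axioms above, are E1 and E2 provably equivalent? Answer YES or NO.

YES

1. [add_zero →] (a + 0)  →  a;  E1 = ((a + b) + (- (- (-2 + (a + 0)))))
2. [add_zero →] (a + 0)  →  a;  E1 = ((a + b) + (- (- (-2 + a))))
3. [neg_neg →] (- (- (-2 + a)))  →  (-2 + a);  E1 = ((a + b) + (-2 + a))
4. [add_zero ←] b  →  (b + 0);  E1 = ((a + (b + 0)) + (-2 + a))
5. [mul_one ←] (-2 + a)  →  ((-2 + a) * 1);  E1 = ((a + (b + 0)) + ((-2 + a) * 1))
6. [mul_one ←] (b + 0)  →  ((b + 0) * 1);  this is E2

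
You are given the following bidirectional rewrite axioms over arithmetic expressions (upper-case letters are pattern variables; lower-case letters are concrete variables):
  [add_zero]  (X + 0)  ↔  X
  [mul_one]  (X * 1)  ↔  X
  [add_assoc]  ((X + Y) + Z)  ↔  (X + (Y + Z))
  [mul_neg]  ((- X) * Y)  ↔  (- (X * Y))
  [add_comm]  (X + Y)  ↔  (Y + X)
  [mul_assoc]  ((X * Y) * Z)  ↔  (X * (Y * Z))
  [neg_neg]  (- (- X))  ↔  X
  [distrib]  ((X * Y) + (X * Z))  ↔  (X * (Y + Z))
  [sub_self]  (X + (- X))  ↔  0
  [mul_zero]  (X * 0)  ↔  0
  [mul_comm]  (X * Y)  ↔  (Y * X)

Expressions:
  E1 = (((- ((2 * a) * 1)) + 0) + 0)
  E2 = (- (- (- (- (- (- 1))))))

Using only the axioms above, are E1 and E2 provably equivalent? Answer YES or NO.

NO

The axioms are sound identities: if E1 ↔* E2 then E1 and E2 evaluate identically under any assignment.
Under a=0: E1 evaluates to 0, E2 to 1. Distinct ⇒ no rewrite sequence connects them.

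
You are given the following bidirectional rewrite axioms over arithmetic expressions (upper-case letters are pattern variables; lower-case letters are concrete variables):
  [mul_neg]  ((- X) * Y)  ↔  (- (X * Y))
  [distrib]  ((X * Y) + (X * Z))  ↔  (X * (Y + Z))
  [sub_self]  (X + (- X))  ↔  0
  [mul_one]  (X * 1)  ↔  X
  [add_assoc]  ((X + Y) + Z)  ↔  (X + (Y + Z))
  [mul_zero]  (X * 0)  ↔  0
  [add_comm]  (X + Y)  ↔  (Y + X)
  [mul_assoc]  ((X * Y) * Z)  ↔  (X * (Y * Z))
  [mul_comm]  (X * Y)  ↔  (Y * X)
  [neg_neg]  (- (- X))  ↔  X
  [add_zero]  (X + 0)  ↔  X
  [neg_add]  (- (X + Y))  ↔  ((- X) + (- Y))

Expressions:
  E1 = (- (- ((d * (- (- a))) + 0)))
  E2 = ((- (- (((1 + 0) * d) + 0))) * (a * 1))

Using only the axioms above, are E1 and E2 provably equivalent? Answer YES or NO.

1. [neg_neg →] (- (- a))  →  a;  E1 = (- (- ((d * a) + 0)))
2. [neg_neg →] (- (- ((d * a) + 0)))  →  ((d * a) + 0)
3. [add_zero →] ((d * a) + 0)  →  (d * a)
4. [mul_one ←] d  →  (d * 1);  E1 = ((d * 1) * a)
5. [mul_comm →] (d * 1)  →  (1 * d);  E1 = ((1 * d) * a)
6. [mul_one ←] a  →  (a * 1);  E1 = ((1 * d) * (a * 1))
7. [add_zero ←] 1  →  (1 + 0);  E1 = (((1 + 0) * d) * (a * 1))
8. [add_zero ←] ((1 + 0) * d)  →  (((1 + 0) * d) + 0);  E1 = ((((1 + 0) * d) + 0) * (a * 1))
9. [neg_neg ←] (((1 + 0) * d) + 0)  →  (- (- (((1 + 0) * d) + 0)));  this is E2

YES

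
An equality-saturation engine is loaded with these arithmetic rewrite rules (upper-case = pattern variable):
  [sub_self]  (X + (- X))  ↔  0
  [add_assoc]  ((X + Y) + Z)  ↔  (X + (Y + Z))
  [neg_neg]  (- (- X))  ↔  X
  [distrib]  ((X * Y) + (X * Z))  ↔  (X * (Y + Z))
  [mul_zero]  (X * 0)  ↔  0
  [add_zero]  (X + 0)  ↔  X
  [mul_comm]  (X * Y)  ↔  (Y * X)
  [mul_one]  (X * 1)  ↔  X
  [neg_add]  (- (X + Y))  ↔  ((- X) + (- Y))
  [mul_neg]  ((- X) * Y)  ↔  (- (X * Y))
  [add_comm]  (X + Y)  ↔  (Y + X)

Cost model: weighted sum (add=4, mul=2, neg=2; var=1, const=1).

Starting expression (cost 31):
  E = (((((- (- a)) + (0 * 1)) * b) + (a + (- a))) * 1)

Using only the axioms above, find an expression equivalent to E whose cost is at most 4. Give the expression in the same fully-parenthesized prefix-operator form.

(a * b)   [cost 4]

(1) (- (- a))  =[neg_neg →]=  a    ⊢ ((((a + (0 * 1)) * b) + (a + (- a))) * 1)
(2) (a + (- a))  =[sub_self →]=  0    ⊢ ((((a + (0 * 1)) * b) + 0) * 1)
(3) (0 * 1)  =[mul_one →]=  0    ⊢ ((((a + 0) * b) + 0) * 1)
(4) ((((a + 0) * b) + 0) * 1)  =[mul_one →]=  (((a + 0) * b) + 0)
(5) (a + 0)  =[add_zero →]=  a    ⊢ ((a * b) + 0)
(6) ((a * b) + 0)  =[add_zero →]=  (a * b)    ⊢ cost 4, within 4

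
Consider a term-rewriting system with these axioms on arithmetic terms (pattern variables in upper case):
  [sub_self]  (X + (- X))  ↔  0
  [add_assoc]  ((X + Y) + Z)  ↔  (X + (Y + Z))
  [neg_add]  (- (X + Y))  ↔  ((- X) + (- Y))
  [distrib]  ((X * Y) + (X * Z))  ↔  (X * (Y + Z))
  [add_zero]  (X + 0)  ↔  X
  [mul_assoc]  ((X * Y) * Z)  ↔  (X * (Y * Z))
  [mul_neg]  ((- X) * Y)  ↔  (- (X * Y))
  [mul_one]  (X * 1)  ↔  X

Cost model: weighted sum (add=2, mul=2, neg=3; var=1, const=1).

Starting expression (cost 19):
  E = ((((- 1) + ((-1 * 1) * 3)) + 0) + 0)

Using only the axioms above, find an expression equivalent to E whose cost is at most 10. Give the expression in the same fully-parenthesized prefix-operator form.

((- 1) + (-1 * 3))   [cost 10]

(1) ((((- 1) + ((-1 * 1) * 3)) + 0) + 0)  =[add_zero →]=  (((- 1) + ((-1 * 1) * 3)) + 0)
(2) (((- 1) + ((-1 * 1) * 3)) + 0)  =[add_zero →]=  ((- 1) + ((-1 * 1) * 3))
(3) (-1 * 1)  =[mul_one →]=  -1    ⊢ cost 10, within 10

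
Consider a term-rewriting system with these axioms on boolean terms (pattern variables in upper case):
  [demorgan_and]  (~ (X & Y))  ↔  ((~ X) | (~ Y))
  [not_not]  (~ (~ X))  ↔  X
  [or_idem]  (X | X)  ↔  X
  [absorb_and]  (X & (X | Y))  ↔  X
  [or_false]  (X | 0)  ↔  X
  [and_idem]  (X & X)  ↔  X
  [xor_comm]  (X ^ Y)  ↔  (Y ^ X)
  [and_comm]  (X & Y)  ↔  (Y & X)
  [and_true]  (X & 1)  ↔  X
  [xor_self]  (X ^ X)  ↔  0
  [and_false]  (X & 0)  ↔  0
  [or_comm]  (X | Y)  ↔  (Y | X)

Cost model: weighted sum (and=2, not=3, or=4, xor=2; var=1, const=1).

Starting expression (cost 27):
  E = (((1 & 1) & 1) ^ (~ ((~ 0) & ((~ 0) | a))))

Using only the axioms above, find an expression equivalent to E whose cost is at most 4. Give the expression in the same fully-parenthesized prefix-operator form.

(1 ^ 0)   [cost 4]

step 1: absorb_and (→) rewrites ((~ 0) & ((~ 0) | a)) into (~ 0), now (((1 & 1) & 1) ^ (~ (~ 0)))
step 2: and_true (→) rewrites ((1 & 1) & 1) into (1 & 1), now ((1 & 1) ^ (~ (~ 0)))
step 3: and_idem (→) rewrites (1 & 1) into 1, now (1 ^ (~ (~ 0)))
step 4: not_not (→) rewrites (~ (~ 0)) into 0, reaching cost 4 (bound 4)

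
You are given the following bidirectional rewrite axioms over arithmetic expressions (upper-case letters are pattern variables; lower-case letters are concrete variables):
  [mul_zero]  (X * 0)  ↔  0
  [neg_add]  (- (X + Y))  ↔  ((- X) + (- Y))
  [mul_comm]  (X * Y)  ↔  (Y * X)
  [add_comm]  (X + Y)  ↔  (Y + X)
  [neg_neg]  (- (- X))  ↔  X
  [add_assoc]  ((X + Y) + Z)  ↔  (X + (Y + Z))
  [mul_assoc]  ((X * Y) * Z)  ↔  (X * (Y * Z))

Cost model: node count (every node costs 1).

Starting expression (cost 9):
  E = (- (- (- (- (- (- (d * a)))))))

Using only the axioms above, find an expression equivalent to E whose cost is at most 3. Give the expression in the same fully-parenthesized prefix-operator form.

(d * a)   [cost 3]

(1) (- (- (- (d * a))))  =[neg_neg →]=  (- (d * a))    ⊢ (- (- (- (- (d * a)))))
(2) (- (- (- (- (d * a)))))  =[neg_neg →]=  (- (- (d * a)))
(3) (- (- (d * a)))  =[neg_neg →]=  (d * a)    ⊢ cost 3, within 3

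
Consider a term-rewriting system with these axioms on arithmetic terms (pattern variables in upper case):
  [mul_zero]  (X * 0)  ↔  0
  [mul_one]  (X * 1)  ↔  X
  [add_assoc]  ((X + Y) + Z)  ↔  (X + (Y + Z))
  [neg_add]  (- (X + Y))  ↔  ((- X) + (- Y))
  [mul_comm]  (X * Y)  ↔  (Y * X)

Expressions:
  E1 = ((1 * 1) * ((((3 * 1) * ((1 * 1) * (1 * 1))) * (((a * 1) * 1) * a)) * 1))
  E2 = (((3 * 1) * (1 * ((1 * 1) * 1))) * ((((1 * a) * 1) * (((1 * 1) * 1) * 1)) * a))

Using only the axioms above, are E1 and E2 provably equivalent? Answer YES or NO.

YES

1. [mul_one →] ((((3 * 1) * ((1 * 1) * (1 * 1))) * (((a * 1) * 1) * a)) * 1)  →  (((3 * 1) * ((1 * 1) * (1 * 1))) * (((a * 1) * 1) * a));  E1 = ((1 * 1) * (((3 * 1) * ((1 * 1) * (1 * 1))) * (((a * 1) * 1) * a)))
2. [mul_one →] (1 * 1)  →  1;  E1 = ((1 * 1) * (((3 * 1) * (1 * (1 * 1))) * (((a * 1) * 1) * a)))
3. [mul_comm →] ((1 * 1) * (((3 * 1) * (1 * (1 * 1))) * (((a * 1) * 1) * a)))  →  ((((3 * 1) * (1 * (1 * 1))) * (((a * 1) * 1) * a)) * (1 * 1))
4. [mul_one →] (a * 1)  →  a;  E1 = ((((3 * 1) * (1 * (1 * 1))) * ((a * 1) * a)) * (1 * 1))
5. [mul_one →] (3 * 1)  →  3;  E1 = (((3 * (1 * (1 * 1))) * ((a * 1) * a)) * (1 * 1))
6. [mul_one →] (1 * 1)  →  1;  E1 = (((3 * (1 * 1)) * ((a * 1) * a)) * (1 * 1))
7. [mul_one →] (1 * 1)  →  1;  E1 = (((3 * (1 * 1)) * ((a * 1) * a)) * 1)
8. [mul_one →] (((3 * (1 * 1)) * ((a * 1) * a)) * 1)  →  ((3 * (1 * 1)) * ((a * 1) * a))
9. [mul_one ←] a  →  (a * 1);  E1 = ((3 * (1 * 1)) * (((a * 1) * 1) * a))
10. [mul_one ←] 3  →  (3 * 1);  E1 = (((3 * 1) * (1 * 1)) * (((a * 1) * 1) * a))
11. [mul_one ←] 1  →  (1 * 1);  E1 = (((3 * 1) * (1 * (1 * 1))) * (((a * 1) * 1) * a))
12. [mul_one ←] 1  →  (1 * 1);  E1 = (((3 * 1) * (1 * ((1 * 1) * 1))) * (((a * 1) * 1) * a))
13. [mul_comm →] (a * 1)  →  (1 * a);  E1 = (((3 * 1) * (1 * ((1 * 1) * 1))) * (((1 * a) * 1) * a))
14. [mul_one ←] 1  →  (1 * 1);  E1 = (((3 * 1) * (1 * ((1 * 1) * 1))) * (((1 * a) * (1 * 1)) * a))
15. [mul_one ←] (1 * 1)  →  ((1 * 1) * 1);  E1 = (((3 * 1) * (1 * ((1 * 1) * 1))) * (((1 * a) * ((1 * 1) * 1)) * a))
16. [mul_one ←] (1 * a)  →  ((1 * a) * 1);  E1 = (((3 * 1) * (1 * ((1 * 1) * 1))) * ((((1 * a) * 1) * ((1 * 1) * 1)) * a))
17. [mul_one ←] 1  →  (1 * 1);  this is E2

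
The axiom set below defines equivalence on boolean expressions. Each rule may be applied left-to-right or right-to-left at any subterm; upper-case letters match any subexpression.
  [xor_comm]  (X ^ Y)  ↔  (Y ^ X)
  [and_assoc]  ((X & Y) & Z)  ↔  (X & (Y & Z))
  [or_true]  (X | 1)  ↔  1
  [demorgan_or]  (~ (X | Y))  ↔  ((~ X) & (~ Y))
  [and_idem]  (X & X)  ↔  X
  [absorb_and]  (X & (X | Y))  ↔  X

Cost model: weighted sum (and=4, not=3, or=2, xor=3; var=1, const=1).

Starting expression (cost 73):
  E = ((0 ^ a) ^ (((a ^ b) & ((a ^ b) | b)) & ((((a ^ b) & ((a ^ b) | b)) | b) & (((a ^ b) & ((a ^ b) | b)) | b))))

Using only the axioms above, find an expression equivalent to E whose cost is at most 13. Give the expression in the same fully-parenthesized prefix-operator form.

step 1: and_idem (→) rewrites ((((a ^ b) & ((a ^ b) | b)) | b) & (((a ^ b) & ((a ^ b) | b)) | b)) into (((a ^ b) & ((a ^ b) | b)) | b), now ((0 ^ a) ^ (((a ^ b) & ((a ^ b) | b)) & (((a ^ b) & ((a ^ b) | b)) | b)))
step 2: absorb_and (→) rewrites (((a ^ b) & ((a ^ b) | b)) & (((a ^ b) & ((a ^ b) | b)) | b)) into ((a ^ b) & ((a ^ b) | b)), now ((0 ^ a) ^ ((a ^ b) & ((a ^ b) | b)))
step 3: absorb_and (→) rewrites ((a ^ b) & ((a ^ b) | b)) into (a ^ b), reaching cost 13 (bound 13)

((0 ^ a) ^ (a ^ b))   [cost 13]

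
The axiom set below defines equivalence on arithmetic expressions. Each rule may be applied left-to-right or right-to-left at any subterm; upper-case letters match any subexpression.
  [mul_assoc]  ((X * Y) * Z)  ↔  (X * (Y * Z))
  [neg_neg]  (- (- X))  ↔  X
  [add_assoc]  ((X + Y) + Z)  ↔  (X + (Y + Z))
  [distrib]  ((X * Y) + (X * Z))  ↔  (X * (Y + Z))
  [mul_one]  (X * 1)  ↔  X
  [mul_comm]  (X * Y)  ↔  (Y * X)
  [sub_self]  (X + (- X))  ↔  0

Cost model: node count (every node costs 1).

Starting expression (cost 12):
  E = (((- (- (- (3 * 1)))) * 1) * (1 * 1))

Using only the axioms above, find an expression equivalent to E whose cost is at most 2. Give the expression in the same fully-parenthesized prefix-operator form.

(1) (- (- (3 * 1)))  =[neg_neg →]=  (3 * 1)    ⊢ (((- (3 * 1)) * 1) * (1 * 1))
(2) (3 * 1)  =[mul_one →]=  3    ⊢ (((- 3) * 1) * (1 * 1))
(3) (1 * 1)  =[mul_one →]=  1    ⊢ (((- 3) * 1) * 1)
(4) (((- 3) * 1) * 1)  =[mul_one →]=  ((- 3) * 1)
(5) ((- 3) * 1)  =[mul_one →]=  (- 3)    ⊢ cost 2, within 2

(- 3)   [cost 2]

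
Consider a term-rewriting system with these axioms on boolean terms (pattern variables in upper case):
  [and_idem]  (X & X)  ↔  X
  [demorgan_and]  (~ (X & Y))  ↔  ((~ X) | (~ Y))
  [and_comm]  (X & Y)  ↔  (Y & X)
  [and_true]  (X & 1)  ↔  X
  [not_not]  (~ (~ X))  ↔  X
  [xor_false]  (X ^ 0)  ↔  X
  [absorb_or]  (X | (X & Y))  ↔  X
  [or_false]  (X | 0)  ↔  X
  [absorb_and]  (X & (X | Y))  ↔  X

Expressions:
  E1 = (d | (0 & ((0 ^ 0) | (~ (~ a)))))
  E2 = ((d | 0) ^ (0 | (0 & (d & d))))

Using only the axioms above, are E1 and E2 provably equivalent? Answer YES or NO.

YES

1. [xor_false →] (0 ^ 0)  →  0;  E1 = (d | (0 & (0 | (~ (~ a)))))
2. [not_not →] (~ (~ a))  →  a;  E1 = (d | (0 & (0 | a)))
3. [absorb_and →] (0 & (0 | a))  →  0;  E1 = (d | 0)
4. [xor_false ←] (d | 0)  →  ((d | 0) ^ 0)
5. [absorb_or ←] 0  →  (0 | (0 & d));  E1 = ((d | 0) ^ (0 | (0 & d)))
6. [and_idem ←] d  →  (d & d);  this is E2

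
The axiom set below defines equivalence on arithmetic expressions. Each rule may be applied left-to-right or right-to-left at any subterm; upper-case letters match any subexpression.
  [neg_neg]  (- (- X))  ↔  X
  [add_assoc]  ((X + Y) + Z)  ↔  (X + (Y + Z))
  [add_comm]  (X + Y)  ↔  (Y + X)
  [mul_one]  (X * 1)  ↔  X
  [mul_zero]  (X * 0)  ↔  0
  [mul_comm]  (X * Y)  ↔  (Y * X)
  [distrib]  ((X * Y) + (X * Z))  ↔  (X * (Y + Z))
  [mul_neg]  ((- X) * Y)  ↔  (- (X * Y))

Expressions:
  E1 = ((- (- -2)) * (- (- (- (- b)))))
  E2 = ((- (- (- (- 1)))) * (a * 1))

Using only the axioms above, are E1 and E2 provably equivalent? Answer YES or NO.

The axioms are sound identities: if E1 ↔* E2 then E1 and E2 evaluate identically under any assignment.
Under a=0, b=1: E1 evaluates to -2, E2 to 0. Distinct ⇒ no rewrite sequence connects them.

NO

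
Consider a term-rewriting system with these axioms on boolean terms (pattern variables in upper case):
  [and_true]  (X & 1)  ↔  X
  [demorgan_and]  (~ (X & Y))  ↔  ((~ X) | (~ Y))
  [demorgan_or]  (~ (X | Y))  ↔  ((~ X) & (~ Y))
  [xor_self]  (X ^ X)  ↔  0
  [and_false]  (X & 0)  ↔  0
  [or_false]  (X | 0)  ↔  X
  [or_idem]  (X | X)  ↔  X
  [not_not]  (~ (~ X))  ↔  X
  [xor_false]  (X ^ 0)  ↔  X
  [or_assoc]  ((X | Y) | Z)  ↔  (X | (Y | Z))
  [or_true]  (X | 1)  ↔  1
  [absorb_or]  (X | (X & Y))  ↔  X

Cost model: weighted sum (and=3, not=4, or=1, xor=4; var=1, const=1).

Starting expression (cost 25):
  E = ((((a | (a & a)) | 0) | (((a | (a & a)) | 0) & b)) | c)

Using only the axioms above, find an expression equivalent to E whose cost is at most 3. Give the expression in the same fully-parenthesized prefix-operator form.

(a | c)   [cost 3]

step 1: absorb_or (→) rewrites (((a | (a & a)) | 0) | (((a | (a & a)) | 0) & b)) into ((a | (a & a)) | 0), now (((a | (a & a)) | 0) | c)
step 2: absorb_or (→) rewrites (a | (a & a)) into a, now ((a | 0) | c)
step 3: or_false (→) rewrites (a | 0) into a, reaching cost 3 (bound 3)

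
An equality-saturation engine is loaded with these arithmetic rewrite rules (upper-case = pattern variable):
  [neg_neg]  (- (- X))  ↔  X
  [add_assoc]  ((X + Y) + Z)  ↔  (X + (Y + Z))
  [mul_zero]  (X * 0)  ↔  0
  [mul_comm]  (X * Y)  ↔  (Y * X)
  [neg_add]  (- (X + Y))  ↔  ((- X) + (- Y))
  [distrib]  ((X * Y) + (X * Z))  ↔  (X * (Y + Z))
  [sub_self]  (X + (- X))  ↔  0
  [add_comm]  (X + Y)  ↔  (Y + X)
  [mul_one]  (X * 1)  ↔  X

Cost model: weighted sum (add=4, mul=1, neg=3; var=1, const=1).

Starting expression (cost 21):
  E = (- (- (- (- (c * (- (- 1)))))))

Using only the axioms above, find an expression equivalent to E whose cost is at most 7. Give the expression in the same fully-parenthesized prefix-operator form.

(- (- c))   [cost 7]

1. [neg_neg →] (- (- 1))  →  1;  E = (- (- (- (- (c * 1)))))
2. [mul_one →] (c * 1)  →  c;  E = (- (- (- (- c))))
3. [neg_neg →] (- (- c))  →  c;  cost 7 ≤ 7, done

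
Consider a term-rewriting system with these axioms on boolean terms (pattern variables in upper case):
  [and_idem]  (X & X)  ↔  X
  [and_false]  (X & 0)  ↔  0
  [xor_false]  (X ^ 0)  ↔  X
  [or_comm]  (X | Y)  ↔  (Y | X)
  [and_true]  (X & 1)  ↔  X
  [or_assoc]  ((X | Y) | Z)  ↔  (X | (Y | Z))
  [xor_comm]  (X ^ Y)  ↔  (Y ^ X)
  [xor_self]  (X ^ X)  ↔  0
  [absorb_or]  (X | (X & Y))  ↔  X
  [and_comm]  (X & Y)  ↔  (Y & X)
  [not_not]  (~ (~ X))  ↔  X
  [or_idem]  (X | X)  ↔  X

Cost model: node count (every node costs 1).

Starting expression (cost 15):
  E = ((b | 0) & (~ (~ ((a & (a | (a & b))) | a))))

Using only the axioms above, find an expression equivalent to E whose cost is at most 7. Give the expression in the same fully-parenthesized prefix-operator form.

(1) (a | (a & b))  =[absorb_or →]=  a    ⊢ ((b | 0) & (~ (~ ((a & a) | a))))
(2) (a & a)  =[and_idem →]=  a    ⊢ ((b | 0) & (~ (~ (a | a))))
(3) (~ (~ (a | a)))  =[not_not →]=  (a | a)    ⊢ cost 7, within 7

((b | 0) & (a | a))   [cost 7]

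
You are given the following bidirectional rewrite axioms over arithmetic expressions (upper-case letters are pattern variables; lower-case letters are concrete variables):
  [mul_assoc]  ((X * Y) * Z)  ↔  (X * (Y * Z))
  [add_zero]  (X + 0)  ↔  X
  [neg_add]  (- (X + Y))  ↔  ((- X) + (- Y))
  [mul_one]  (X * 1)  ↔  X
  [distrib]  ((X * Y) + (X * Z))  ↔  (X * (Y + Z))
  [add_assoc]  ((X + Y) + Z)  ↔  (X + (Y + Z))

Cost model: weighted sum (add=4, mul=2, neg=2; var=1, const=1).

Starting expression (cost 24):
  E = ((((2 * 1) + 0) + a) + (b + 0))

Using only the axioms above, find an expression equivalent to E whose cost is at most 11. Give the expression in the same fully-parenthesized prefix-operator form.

((2 + a) + b)   [cost 11]

1. [add_zero →] ((2 * 1) + 0)  →  (2 * 1);  E = (((2 * 1) + a) + (b + 0))
2. [add_zero →] (b + 0)  →  b;  E = (((2 * 1) + a) + b)
3. [mul_one →] (2 * 1)  →  2;  cost 11 ≤ 11, done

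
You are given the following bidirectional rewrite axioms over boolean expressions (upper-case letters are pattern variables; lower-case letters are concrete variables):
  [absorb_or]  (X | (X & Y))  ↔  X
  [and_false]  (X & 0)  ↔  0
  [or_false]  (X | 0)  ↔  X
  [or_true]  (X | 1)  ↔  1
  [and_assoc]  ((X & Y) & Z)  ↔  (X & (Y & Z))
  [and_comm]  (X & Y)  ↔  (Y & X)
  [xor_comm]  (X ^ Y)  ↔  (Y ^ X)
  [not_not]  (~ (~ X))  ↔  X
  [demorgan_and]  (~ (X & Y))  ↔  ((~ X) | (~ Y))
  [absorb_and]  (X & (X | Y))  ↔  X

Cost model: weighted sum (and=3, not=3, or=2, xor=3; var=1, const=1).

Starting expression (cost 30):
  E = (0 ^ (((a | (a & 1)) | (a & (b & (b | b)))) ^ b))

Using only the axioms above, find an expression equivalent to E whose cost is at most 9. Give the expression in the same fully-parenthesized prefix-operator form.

(0 ^ (a ^ b))   [cost 9]

(1) (b & (b | b))  =[absorb_and →]=  b    ⊢ (0 ^ (((a | (a & 1)) | (a & b)) ^ b))
(2) (a | (a & 1))  =[absorb_or →]=  a    ⊢ (0 ^ ((a | (a & b)) ^ b))
(3) (a | (a & b))  =[absorb_or →]=  a    ⊢ cost 9, within 9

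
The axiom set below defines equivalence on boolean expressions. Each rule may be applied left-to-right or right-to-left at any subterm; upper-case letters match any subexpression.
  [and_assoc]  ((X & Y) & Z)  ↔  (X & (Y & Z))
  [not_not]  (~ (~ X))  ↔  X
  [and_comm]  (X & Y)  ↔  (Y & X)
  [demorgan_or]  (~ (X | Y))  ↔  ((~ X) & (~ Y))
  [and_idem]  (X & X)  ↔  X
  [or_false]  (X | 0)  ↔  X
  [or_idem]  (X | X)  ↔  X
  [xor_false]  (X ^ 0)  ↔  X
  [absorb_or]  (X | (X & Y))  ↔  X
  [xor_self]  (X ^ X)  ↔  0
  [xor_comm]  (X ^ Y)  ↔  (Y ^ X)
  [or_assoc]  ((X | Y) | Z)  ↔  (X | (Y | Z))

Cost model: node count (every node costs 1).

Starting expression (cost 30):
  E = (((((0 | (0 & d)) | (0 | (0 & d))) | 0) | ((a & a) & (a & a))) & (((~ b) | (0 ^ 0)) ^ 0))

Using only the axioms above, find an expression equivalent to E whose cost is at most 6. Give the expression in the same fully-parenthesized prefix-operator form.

(1) ((0 | (0 & d)) | (0 | (0 & d)))  =[or_idem →]=  (0 | (0 & d))    ⊢ ((((0 | (0 & d)) | 0) | ((a & a) & (a & a))) & (((~ b) | (0 ^ 0)) ^ 0))
(2) ((a & a) & (a & a))  =[and_idem →]=  (a & a)    ⊢ ((((0 | (0 & d)) | 0) | (a & a)) & (((~ b) | (0 ^ 0)) ^ 0))
(3) (0 | (0 & d))  =[absorb_or →]=  0    ⊢ (((0 | 0) | (a & a)) & (((~ b) | (0 ^ 0)) ^ 0))
(4) (a & a)  =[and_idem →]=  a    ⊢ (((0 | 0) | a) & (((~ b) | (0 ^ 0)) ^ 0))
(5) (0 ^ 0)  =[xor_false →]=  0    ⊢ (((0 | 0) | a) & (((~ b) | 0) ^ 0))
(6) (0 | 0)  =[or_false →]=  0    ⊢ ((0 | a) & (((~ b) | 0) ^ 0))
(7) (((~ b) | 0) ^ 0)  =[xor_false →]=  ((~ b) | 0)    ⊢ ((0 | a) & ((~ b) | 0))
(8) ((~ b) | 0)  =[or_false →]=  (~ b)    ⊢ cost 6, within 6

((0 | a) & (~ b))   [cost 6]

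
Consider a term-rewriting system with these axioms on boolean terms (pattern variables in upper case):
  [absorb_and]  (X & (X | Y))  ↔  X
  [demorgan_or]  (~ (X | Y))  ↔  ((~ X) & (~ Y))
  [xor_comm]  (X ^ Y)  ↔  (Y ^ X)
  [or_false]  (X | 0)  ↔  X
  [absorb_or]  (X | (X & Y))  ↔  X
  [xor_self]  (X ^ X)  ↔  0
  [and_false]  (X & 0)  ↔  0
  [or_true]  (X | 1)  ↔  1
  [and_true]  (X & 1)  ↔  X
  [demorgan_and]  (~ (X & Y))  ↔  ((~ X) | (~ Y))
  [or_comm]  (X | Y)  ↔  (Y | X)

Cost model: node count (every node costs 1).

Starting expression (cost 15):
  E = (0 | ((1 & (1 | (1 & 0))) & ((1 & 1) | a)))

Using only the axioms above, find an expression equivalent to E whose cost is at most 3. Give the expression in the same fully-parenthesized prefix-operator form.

step 1: absorb_or (→) rewrites (1 | (1 & 0)) into 1, now (0 | ((1 & 1) & ((1 & 1) | a)))
step 2: absorb_and (→) rewrites ((1 & 1) & ((1 & 1) | a)) into (1 & 1), now (0 | (1 & 1))
step 3: and_true (→) rewrites (1 & 1) into 1, reaching cost 3 (bound 3)

(0 | 1)   [cost 3]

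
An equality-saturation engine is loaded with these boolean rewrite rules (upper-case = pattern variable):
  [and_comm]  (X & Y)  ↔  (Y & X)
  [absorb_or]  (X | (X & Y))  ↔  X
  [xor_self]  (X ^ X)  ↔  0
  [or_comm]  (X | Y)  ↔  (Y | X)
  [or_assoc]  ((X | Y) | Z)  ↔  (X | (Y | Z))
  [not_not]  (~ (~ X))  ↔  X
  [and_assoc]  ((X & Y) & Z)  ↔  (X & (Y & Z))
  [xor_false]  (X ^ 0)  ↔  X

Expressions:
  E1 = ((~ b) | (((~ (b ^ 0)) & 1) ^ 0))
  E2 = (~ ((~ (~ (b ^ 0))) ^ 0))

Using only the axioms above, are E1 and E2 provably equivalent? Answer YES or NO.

(1) (((~ (b ^ 0)) & 1) ^ 0)  =[xor_false →]=  ((~ (b ^ 0)) & 1)    ⊢ ((~ b) | ((~ (b ^ 0)) & 1))
(2) (b ^ 0)  =[xor_false →]=  b    ⊢ ((~ b) | ((~ b) & 1))
(3) ((~ b) | ((~ b) & 1))  =[absorb_or →]=  (~ b)
(4) b  =[xor_false ←]=  (b ^ 0)    ⊢ (~ (b ^ 0))
(5) b  =[xor_false ←]=  (b ^ 0)    ⊢ (~ ((b ^ 0) ^ 0))
(6) (b ^ 0)  =[not_not ←]=  (~ (~ (b ^ 0)))    ⊢ E2

YES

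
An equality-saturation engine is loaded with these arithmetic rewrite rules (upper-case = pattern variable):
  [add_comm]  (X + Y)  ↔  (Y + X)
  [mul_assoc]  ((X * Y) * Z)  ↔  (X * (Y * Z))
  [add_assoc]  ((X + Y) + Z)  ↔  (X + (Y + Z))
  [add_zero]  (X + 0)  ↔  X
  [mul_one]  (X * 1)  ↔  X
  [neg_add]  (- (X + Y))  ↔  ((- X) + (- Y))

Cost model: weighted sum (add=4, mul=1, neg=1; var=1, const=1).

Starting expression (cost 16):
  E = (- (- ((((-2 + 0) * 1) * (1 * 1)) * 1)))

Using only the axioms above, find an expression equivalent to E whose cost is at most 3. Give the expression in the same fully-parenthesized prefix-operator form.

(- (- -2))   [cost 3]

1. [mul_one →] ((((-2 + 0) * 1) * (1 * 1)) * 1)  →  (((-2 + 0) * 1) * (1 * 1));  E = (- (- (((-2 + 0) * 1) * (1 * 1))))
2. [add_zero →] (-2 + 0)  →  -2;  E = (- (- ((-2 * 1) * (1 * 1))))
3. [mul_one →] (1 * 1)  →  1;  E = (- (- ((-2 * 1) * 1)))
4. [mul_one →] ((-2 * 1) * 1)  →  (-2 * 1);  E = (- (- (-2 * 1)))
5. [mul_one →] (-2 * 1)  →  -2;  cost 3 ≤ 3, done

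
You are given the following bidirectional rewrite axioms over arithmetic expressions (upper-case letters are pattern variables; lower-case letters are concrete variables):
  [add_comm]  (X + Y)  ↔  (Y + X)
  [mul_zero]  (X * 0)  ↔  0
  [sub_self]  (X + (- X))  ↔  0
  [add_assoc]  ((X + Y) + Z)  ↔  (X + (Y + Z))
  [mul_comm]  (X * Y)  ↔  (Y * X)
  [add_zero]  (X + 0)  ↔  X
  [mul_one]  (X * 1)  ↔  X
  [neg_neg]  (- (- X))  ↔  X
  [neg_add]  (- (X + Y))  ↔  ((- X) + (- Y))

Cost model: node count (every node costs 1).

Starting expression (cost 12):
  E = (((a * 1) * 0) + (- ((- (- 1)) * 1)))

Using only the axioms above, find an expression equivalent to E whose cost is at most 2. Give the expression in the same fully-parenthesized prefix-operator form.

(- 1)   [cost 2]

(1) (- (- 1))  =[neg_neg →]=  1    ⊢ (((a * 1) * 0) + (- (1 * 1)))
(2) (a * 1)  =[mul_one →]=  a    ⊢ ((a * 0) + (- (1 * 1)))
(3) (a * 0)  =[mul_zero →]=  0    ⊢ (0 + (- (1 * 1)))
(4) (0 + (- (1 * 1)))  =[add_comm →]=  ((- (1 * 1)) + 0)
(5) (1 * 1)  =[mul_one →]=  1    ⊢ ((- 1) + 0)
(6) ((- 1) + 0)  =[add_zero →]=  (- 1)    ⊢ cost 2, within 2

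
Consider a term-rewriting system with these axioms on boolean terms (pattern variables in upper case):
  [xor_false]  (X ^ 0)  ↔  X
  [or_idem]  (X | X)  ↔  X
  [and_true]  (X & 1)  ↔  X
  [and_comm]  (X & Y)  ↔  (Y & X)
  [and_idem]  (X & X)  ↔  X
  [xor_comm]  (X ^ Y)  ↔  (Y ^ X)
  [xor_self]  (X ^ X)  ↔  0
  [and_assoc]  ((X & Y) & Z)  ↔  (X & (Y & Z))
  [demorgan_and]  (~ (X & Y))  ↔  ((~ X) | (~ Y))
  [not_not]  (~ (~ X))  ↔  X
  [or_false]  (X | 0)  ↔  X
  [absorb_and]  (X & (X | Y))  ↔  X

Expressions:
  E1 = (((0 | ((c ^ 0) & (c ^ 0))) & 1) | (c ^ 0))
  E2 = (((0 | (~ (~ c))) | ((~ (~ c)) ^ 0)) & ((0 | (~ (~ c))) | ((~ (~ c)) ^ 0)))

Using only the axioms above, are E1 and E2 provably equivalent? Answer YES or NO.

1. [and_true →] ((0 | ((c ^ 0) & (c ^ 0))) & 1)  →  (0 | ((c ^ 0) & (c ^ 0)));  E1 = ((0 | ((c ^ 0) & (c ^ 0))) | (c ^ 0))
2. [and_idem →] ((c ^ 0) & (c ^ 0))  →  (c ^ 0);  E1 = ((0 | (c ^ 0)) | (c ^ 0))
3. [xor_false →] (c ^ 0)  →  c;  E1 = ((0 | c) | (c ^ 0))
4. [not_not ←] c  →  (~ (~ c));  E1 = ((0 | (~ (~ c))) | (c ^ 0))
5. [not_not ←] c  →  (~ (~ c));  E1 = ((0 | (~ (~ c))) | ((~ (~ c)) ^ 0))
6. [and_idem ←] ((0 | (~ (~ c))) | ((~ (~ c)) ^ 0))  →  (((0 | (~ (~ c))) | ((~ (~ c)) ^ 0)) & ((0 | (~ (~ c))) | ((~ (~ c)) ^ 0)));  this is E2

YES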